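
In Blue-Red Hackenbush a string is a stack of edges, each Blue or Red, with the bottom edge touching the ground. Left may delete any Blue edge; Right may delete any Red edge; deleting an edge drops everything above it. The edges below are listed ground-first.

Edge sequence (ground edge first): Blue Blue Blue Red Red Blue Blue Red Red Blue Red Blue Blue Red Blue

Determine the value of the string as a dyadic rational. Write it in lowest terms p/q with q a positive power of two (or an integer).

1 of 15 · B · max L 0 · min R +∞ => 1
2 of 15 · BB · max L 1 · min R +∞ => 2
3 of 15 · BBB · max L 2 · min R +∞ => 3
4 of 15 · BBBR · max L 2 · min R 3 => 5/2
5 of 15 · BBBRR · max L 2 · min R 5/2 => 9/4
6 of 15 · BBBRRB · max L 9/4 · min R 5/2 => 19/8
7 of 15 · BBBRRBB · max L 19/8 · min R 5/2 => 39/16
8 of 15 · BBBRRBBR · max L 19/8 · min R 39/16 => 77/32
9 of 15 · BBBRRBBRR · max L 19/8 · min R 77/32 => 153/64
10 of 15 · BBBRRBBRRB · max L 153/64 · min R 77/32 => 307/128
11 of 15 · BBBRRBBRRBR · max L 153/64 · min R 307/128 => 613/256
12 of 15 · BBBRRBBRRBRB · max L 613/256 · min R 307/128 => 1227/512
13 of 15 · BBBRRBBRRBRBB · max L 1227/512 · min R 307/128 => 2455/1024
14 of 15 · BBBRRBBRRBRBBR · max L 1227/512 · min R 2455/1024 => 4909/2048
15 of 15 · BBBRRBBRRBRBBRB · max L 4909/2048 · min R 2455/1024 => 9819/4096

9819/4096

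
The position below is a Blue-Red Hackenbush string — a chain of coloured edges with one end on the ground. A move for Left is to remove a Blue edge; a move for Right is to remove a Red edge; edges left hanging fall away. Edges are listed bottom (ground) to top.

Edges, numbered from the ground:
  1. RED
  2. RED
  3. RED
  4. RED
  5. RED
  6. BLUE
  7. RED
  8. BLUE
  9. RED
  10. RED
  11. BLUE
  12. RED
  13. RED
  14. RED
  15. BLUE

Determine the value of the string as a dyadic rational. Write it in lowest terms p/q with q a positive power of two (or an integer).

Prefix values for RED RED RED RED RED BLUE RED BLUE RED RED BLUE RED RED RED BLUE via {L|R} + simplicity:
edge 1 of 15 (RED): { (no moves) | 0 } -> -1
edge 2 of 15 (RED): { (no moves) | -1,0 } -> -2
edge 3 of 15 (RED): { (no moves) | -2,-1,0 } -> -3
edge 4 of 15 (RED): { (no moves) | -3,-2,-1,0 } -> -4
edge 5 of 15 (RED): { (no moves) | -4,-3,-2,-1,0 } -> -5
edge 6 of 15 (BLUE): { -5 | -4,-3,-2,-1,0 } -> -9/2
edge 7 of 15 (RED): { -5 | -9/2,-4,-3,-2,-1,0 } -> -19/4
edge 8 of 15 (BLUE): { -5,-19/4 | -9/2,-4,-3,-2,-1,0 } -> -37/8
edge 9 of 15 (RED): { -5,-19/4 | -37/8,-9/2,-4,-3,-2,-1,0 } -> -75/16
edge 10 of 15 (RED): { -5,-19/4 | -75/16,-37/8,-9/2,-4,-3,-2,-1,0 } -> -151/32
edge 11 of 15 (BLUE): { -5,-19/4,-151/32 | -75/16,-37/8,-9/2,-4,-3,-2,-1,0 } -> -301/64
edge 12 of 15 (RED): { -5,-19/4,-151/32 | -301/64,-75/16,-37/8,-9/2,-4,-3,-2,-1,0 } -> -603/128
edge 13 of 15 (RED): { -5,-19/4,-151/32 | -603/128,-301/64,-75/16,-37/8,-9/2,-4,-3,-2,-1,0 } -> -1207/256
edge 14 of 15 (RED): { -5,-19/4,-151/32 | -1207/256,-603/128,-301/64,-75/16,-37/8,-9/2,-4,-3,-2,-1,0 } -> -2415/512
edge 15 of 15 (BLUE): { -5,-19/4,-151/32,-2415/512 | -1207/256,-603/128,-301/64,-75/16,-37/8,-9/2,-4,-3,-2,-1,0 } -> -4829/1024

-4829/1024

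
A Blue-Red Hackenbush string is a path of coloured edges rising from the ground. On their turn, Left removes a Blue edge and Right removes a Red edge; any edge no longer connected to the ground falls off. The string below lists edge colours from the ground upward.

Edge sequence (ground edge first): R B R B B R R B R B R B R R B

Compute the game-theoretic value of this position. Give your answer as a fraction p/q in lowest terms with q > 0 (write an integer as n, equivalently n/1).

-9901/16384

1 of 15 · R · max L −∞ · min R 0 -> -1
2 of 15 · RB · max L -1 · min R 0 -> -1/2
3 of 15 · RBR · max L -1 · min R -1/2 -> -3/4
4 of 15 · RBRB · max L -3/4 · min R -1/2 -> -5/8
5 of 15 · RBRBB · max L -5/8 · min R -1/2 -> -9/16
6 of 15 · RBRBBR · max L -5/8 · min R -9/16 -> -19/32
7 of 15 · RBRBBRR · max L -5/8 · min R -19/32 -> -39/64
8 of 15 · RBRBBRRB · max L -39/64 · min R -19/32 -> -77/128
9 of 15 · RBRBBRRBR · max L -39/64 · min R -77/128 -> -155/256
10 of 15 · RBRBBRRBRB · max L -155/256 · min R -77/128 -> -309/512
11 of 15 · RBRBBRRBRBR · max L -155/256 · min R -309/512 -> -619/1024
12 of 15 · RBRBBRRBRBRB · max L -619/1024 · min R -309/512 -> -1237/2048
13 of 15 · RBRBBRRBRBRBR · max L -619/1024 · min R -1237/2048 -> -2475/4096
14 of 15 · RBRBBRRBRBRBRR · max L -619/1024 · min R -2475/4096 -> -4951/8192
15 of 15 · RBRBBRRBRBRBRRB · max L -4951/8192 · min R -2475/4096 -> -9901/16384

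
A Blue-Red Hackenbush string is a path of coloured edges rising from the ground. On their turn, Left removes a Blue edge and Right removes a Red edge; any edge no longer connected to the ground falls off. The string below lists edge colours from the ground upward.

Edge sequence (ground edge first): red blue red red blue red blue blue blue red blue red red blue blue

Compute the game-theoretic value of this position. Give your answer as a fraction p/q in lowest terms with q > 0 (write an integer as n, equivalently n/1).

-13401/16384

g(r) = { none | 0 } => -1
g(rb) = { -1 | 0 } => -1/2
g(rbr) = { -1 | -1/2, 0 } => -3/4
g(rbrr) = { -1 | -3/4, -1/2, 0 } => -7/8
g(rbrrb) = { -1, -7/8 | -3/4, -1/2, 0 } => -13/16
g(rbrrbr) = { -1, -7/8 | -13/16, -3/4, -1/2, 0 } => -27/32
g(rbrrbrb) = { -1, -7/8, -27/32 | -13/16, -3/4, -1/2, 0 } => -53/64
g(rbrrbrbb) = { -1, -7/8, -27/32, -53/64 | -13/16, -3/4, -1/2, 0 } => -105/128
g(rbrrbrbbb) = { -1, -7/8, -27/32, -53/64, -105/128 | -13/16, -3/4, -1/2, 0 } => -209/256
g(rbrrbrbbbr) = { -1, -7/8, -27/32, -53/64, -105/128 | -209/256, -13/16, -3/4, -1/2, 0 } => -419/512
g(rbrrbrbbbrb) = { -1, -7/8, -27/32, -53/64, -105/128, -419/512 | -209/256, -13/16, -3/4, -1/2, 0 } => -837/1024
g(rbrrbrbbbrbr) = { -1, -7/8, -27/32, -53/64, -105/128, -419/512 | -837/1024, -209/256, -13/16, -3/4, -1/2, 0 } => -1675/2048
g(rbrrbrbbbrbrr) = { -1, -7/8, -27/32, -53/64, -105/128, -419/512 | -1675/2048, -837/1024, -209/256, -13/16, -3/4, -1/2, 0 } => -3351/4096
g(rbrrbrbbbrbrrb) = { -1, -7/8, -27/32, -53/64, -105/128, -419/512, -3351/4096 | -1675/2048, -837/1024, -209/256, -13/16, -3/4, -1/2, 0 } => -6701/8192
g(rbrrbrbbbrbrrbb) = { -1, -7/8, -27/32, -53/64, -105/128, -419/512, -3351/4096, -6701/8192 | -1675/2048, -837/1024, -209/256, -13/16, -3/4, -1/2, 0 } => -13401/16384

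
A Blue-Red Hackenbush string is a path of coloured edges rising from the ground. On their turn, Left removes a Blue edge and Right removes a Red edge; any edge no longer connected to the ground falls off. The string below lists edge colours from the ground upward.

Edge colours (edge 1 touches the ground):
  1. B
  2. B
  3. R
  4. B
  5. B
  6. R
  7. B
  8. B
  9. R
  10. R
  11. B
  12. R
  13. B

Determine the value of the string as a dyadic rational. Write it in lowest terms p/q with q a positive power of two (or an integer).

3787/2048

1 of 13 · B · max L 0 · min R +∞ => 1
2 of 13 · BB · max L 1 · min R +∞ => 2
3 of 13 · BBR · max L 1 · min R 2 => 3/2
4 of 13 · BBRB · max L 3/2 · min R 2 => 7/4
5 of 13 · BBRBB · max L 7/4 · min R 2 => 15/8
6 of 13 · BBRBBR · max L 7/4 · min R 15/8 => 29/16
7 of 13 · BBRBBRB · max L 29/16 · min R 15/8 => 59/32
8 of 13 · BBRBBRBB · max L 59/32 · min R 15/8 => 119/64
9 of 13 · BBRBBRBBR · max L 59/32 · min R 119/64 => 237/128
10 of 13 · BBRBBRBBRR · max L 59/32 · min R 237/128 => 473/256
11 of 13 · BBRBBRBBRRB · max L 473/256 · min R 237/128 => 947/512
12 of 13 · BBRBBRBBRRBR · max L 473/256 · min R 947/512 => 1893/1024
13 of 13 · BBRBBRBBRRBRB · max L 1893/1024 · min R 947/512 => 3787/2048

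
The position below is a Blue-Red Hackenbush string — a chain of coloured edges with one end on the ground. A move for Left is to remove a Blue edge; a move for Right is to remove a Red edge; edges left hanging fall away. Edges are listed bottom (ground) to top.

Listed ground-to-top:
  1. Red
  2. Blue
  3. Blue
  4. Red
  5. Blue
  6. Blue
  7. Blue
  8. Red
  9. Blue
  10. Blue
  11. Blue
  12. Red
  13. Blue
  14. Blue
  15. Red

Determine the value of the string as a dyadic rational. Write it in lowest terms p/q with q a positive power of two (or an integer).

Prefix values for Red Blue Blue Red Blue Blue Blue Red Blue Blue Blue Red Blue Blue Red via {L|R} + simplicity:
edge 1 of 15 (Red): {  | 0 } gives -1
edge 2 of 15 (Blue): { -1 | 0 } gives -1/2
edge 3 of 15 (Blue): { -1,-1/2 | 0 } gives -1/4
edge 4 of 15 (Red): { -1,-1/2 | -1/4,0 } gives -3/8
edge 5 of 15 (Blue): { -1,-1/2,-3/8 | -1/4,0 } gives -5/16
edge 6 of 15 (Blue): { -1,-1/2,-3/8,-5/16 | -1/4,0 } gives -9/32
edge 7 of 15 (Blue): { -1,-1/2,-3/8,-5/16,-9/32 | -1/4,0 } gives -17/64
edge 8 of 15 (Red): { -1,-1/2,-3/8,-5/16,-9/32 | -17/64,-1/4,0 } gives -35/128
edge 9 of 15 (Blue): { -1,-1/2,-3/8,-5/16,-9/32,-35/128 | -17/64,-1/4,0 } gives -69/256
edge 10 of 15 (Blue): { -1,-1/2,-3/8,-5/16,-9/32,-35/128,-69/256 | -17/64,-1/4,0 } gives -137/512
edge 11 of 15 (Blue): { -1,-1/2,-3/8,-5/16,-9/32,-35/128,-69/256,-137/512 | -17/64,-1/4,0 } gives -273/1024
edge 12 of 15 (Red): { -1,-1/2,-3/8,-5/16,-9/32,-35/128,-69/256,-137/512 | -273/1024,-17/64,-1/4,0 } gives -547/2048
edge 13 of 15 (Blue): { -1,-1/2,-3/8,-5/16,-9/32,-35/128,-69/256,-137/512,-547/2048 | -273/1024,-17/64,-1/4,0 } gives -1093/4096
edge 14 of 15 (Blue): { -1,-1/2,-3/8,-5/16,-9/32,-35/128,-69/256,-137/512,-547/2048,-1093/4096 | -273/1024,-17/64,-1/4,0 } gives -2185/8192
edge 15 of 15 (Red): { -1,-1/2,-3/8,-5/16,-9/32,-35/128,-69/256,-137/512,-547/2048,-1093/4096 | -2185/8192,-273/1024,-17/64,-1/4,0 } gives -4371/16384

-4371/16384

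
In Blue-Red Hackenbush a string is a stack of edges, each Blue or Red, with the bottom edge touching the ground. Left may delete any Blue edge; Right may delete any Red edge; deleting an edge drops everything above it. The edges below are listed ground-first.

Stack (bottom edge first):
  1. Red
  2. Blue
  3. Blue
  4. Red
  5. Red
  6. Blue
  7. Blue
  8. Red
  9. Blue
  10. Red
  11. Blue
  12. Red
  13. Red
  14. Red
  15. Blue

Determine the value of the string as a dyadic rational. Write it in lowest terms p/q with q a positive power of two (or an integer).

-6493/16384

R: Left {  }, Right { 0 } → simplest -1
RB: Left { -1 }, Right { 0 } → simplest -1/2
RBB: Left { -1, -1/2 }, Right { 0 } → simplest -1/4
RBBR: Left { -1, -1/2 }, Right { -1/4, 0 } → simplest -3/8
RBBRR: Left { -1, -1/2 }, Right { -3/8, -1/4, 0 } → simplest -7/16
RBBRRB: Left { -1, -1/2, -7/16 }, Right { -3/8, -1/4, 0 } → simplest -13/32
RBBRRBB: Left { -1, -1/2, -7/16, -13/32 }, Right { -3/8, -1/4, 0 } → simplest -25/64
RBBRRBBR: Left { -1, -1/2, -7/16, -13/32 }, Right { -25/64, -3/8, -1/4, 0 } → simplest -51/128
RBBRRBBRB: Left { -1, -1/2, -7/16, -13/32, -51/128 }, Right { -25/64, -3/8, -1/4, 0 } → simplest -101/256
RBBRRBBRBR: Left { -1, -1/2, -7/16, -13/32, -51/128 }, Right { -101/256, -25/64, -3/8, -1/4, 0 } → simplest -203/512
RBBRRBBRBRB: Left { -1, -1/2, -7/16, -13/32, -51/128, -203/512 }, Right { -101/256, -25/64, -3/8, -1/4, 0 } → simplest -405/1024
RBBRRBBRBRBR: Left { -1, -1/2, -7/16, -13/32, -51/128, -203/512 }, Right { -405/1024, -101/256, -25/64, -3/8, -1/4, 0 } → simplest -811/2048
RBBRRBBRBRBRR: Left { -1, -1/2, -7/16, -13/32, -51/128, -203/512 }, Right { -811/2048, -405/1024, -101/256, -25/64, -3/8, -1/4, 0 } → simplest -1623/4096
RBBRRBBRBRBRRR: Left { -1, -1/2, -7/16, -13/32, -51/128, -203/512 }, Right { -1623/4096, -811/2048, -405/1024, -101/256, -25/64, -3/8, -1/4, 0 } → simplest -3247/8192
RBBRRBBRBRBRRRB: Left { -1, -1/2, -7/16, -13/32, -51/128, -203/512, -3247/8192 }, Right { -1623/4096, -811/2048, -405/1024, -101/256, -25/64, -3/8, -1/4, 0 } → simplest -6493/16384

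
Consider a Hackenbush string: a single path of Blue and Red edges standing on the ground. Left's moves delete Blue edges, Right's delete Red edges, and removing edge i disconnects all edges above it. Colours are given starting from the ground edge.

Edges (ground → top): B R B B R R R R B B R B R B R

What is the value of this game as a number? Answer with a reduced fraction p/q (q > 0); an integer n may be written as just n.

12501/16384

val(B) = { 0 | · } => 1
val(BR) = { 0 | 1 } => 1/2
val(BRB) = { 0 1/2 | 1 } => 3/4
val(BRBB) = { 0 1/2 3/4 | 1 } => 7/8
val(BRBBR) = { 0 1/2 3/4 | 7/8 1 } => 13/16
val(BRBBRR) = { 0 1/2 3/4 | 13/16 7/8 1 } => 25/32
val(BRBBRRR) = { 0 1/2 3/4 | 25/32 13/16 7/8 1 } => 49/64
val(BRBBRRRR) = { 0 1/2 3/4 | 49/64 25/32 13/16 7/8 1 } => 97/128
val(BRBBRRRRB) = { 0 1/2 3/4 97/128 | 49/64 25/32 13/16 7/8 1 } => 195/256
val(BRBBRRRRBB) = { 0 1/2 3/4 97/128 195/256 | 49/64 25/32 13/16 7/8 1 } => 391/512
val(BRBBRRRRBBR) = { 0 1/2 3/4 97/128 195/256 | 391/512 49/64 25/32 13/16 7/8 1 } => 781/1024
val(BRBBRRRRBBRB) = { 0 1/2 3/4 97/128 195/256 781/1024 | 391/512 49/64 25/32 13/16 7/8 1 } => 1563/2048
val(BRBBRRRRBBRBR) = { 0 1/2 3/4 97/128 195/256 781/1024 | 1563/2048 391/512 49/64 25/32 13/16 7/8 1 } => 3125/4096
val(BRBBRRRRBBRBRB) = { 0 1/2 3/4 97/128 195/256 781/1024 3125/4096 | 1563/2048 391/512 49/64 25/32 13/16 7/8 1 } => 6251/8192
val(BRBBRRRRBBRBRBR) = { 0 1/2 3/4 97/128 195/256 781/1024 3125/4096 | 6251/8192 1563/2048 391/512 49/64 25/32 13/16 7/8 1 } => 12501/16384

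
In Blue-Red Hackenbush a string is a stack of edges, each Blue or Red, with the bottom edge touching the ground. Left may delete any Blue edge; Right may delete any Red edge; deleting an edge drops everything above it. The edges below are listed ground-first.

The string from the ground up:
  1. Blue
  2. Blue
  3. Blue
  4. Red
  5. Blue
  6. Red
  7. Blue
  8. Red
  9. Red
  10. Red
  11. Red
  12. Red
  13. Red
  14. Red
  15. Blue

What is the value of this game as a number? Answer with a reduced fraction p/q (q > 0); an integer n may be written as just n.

10755/4096

g_1 [B]  L=[0]  R=[none]  → 1
g_2 [BB]  L=[0,1]  R=[none]  → 2
g_3 [BBB]  L=[0,1,2]  R=[none]  → 3
g_4 [BBBR]  L=[0,1,2]  R=[3]  → 5/2
g_5 [BBBRB]  L=[0,1,2,5/2]  R=[3]  → 11/4
g_6 [BBBRBR]  L=[0,1,2,5/2]  R=[11/4,3]  → 21/8
g_7 [BBBRBRB]  L=[0,1,2,5/2,21/8]  R=[11/4,3]  → 43/16
g_8 [BBBRBRBR]  L=[0,1,2,5/2,21/8]  R=[43/16,11/4,3]  → 85/32
g_9 [BBBRBRBRR]  L=[0,1,2,5/2,21/8]  R=[85/32,43/16,11/4,3]  → 169/64
g_10 [BBBRBRBRRR]  L=[0,1,2,5/2,21/8]  R=[169/64,85/32,43/16,11/4,3]  → 337/128
g_11 [BBBRBRBRRRR]  L=[0,1,2,5/2,21/8]  R=[337/128,169/64,85/32,43/16,11/4,3]  → 673/256
g_12 [BBBRBRBRRRRR]  L=[0,1,2,5/2,21/8]  R=[673/256,337/128,169/64,85/32,43/16,11/4,3]  → 1345/512
g_13 [BBBRBRBRRRRRR]  L=[0,1,2,5/2,21/8]  R=[1345/512,673/256,337/128,169/64,85/32,43/16,11/4,3]  → 2689/1024
g_14 [BBBRBRBRRRRRRR]  L=[0,1,2,5/2,21/8]  R=[2689/1024,1345/512,673/256,337/128,169/64,85/32,43/16,11/4,3]  → 5377/2048
g_15 [BBBRBRBRRRRRRRB]  L=[0,1,2,5/2,21/8,5377/2048]  R=[2689/1024,1345/512,673/256,337/128,169/64,85/32,43/16,11/4,3]  → 10755/4096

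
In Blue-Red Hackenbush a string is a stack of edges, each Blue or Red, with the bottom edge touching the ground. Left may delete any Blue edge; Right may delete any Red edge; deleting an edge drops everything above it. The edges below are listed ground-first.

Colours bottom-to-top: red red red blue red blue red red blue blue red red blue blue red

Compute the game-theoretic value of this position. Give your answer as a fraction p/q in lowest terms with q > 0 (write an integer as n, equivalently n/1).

Recurse on prefixes of the 15-edge string red red red blue red blue red red blue blue red red blue blue red:
r: Left { — }, Right { 0 } => simplest -1
rr: Left { — }, Right { -1, 0 } => simplest -2
rrr: Left { — }, Right { -2, -1, 0 } => simplest -3
rrrb: Left { -3 }, Right { -2, -1, 0 } => simplest -5/2
rrrbr: Left { -3 }, Right { -5/2, -2, -1, 0 } => simplest -11/4
rrrbrb: Left { -3, -11/4 }, Right { -5/2, -2, -1, 0 } => simplest -21/8
rrrbrbr: Left { -3, -11/4 }, Right { -21/8, -5/2, -2, -1, 0 } => simplest -43/16
rrrbrbrr: Left { -3, -11/4 }, Right { -43/16, -21/8, -5/2, -2, -1, 0 } => simplest -87/32
rrrbrbrrb: Left { -3, -11/4, -87/32 }, Right { -43/16, -21/8, -5/2, -2, -1, 0 } => simplest -173/64
rrrbrbrrbb: Left { -3, -11/4, -87/32, -173/64 }, Right { -43/16, -21/8, -5/2, -2, -1, 0 } => simplest -345/128
rrrbrbrrbbr: Left { -3, -11/4, -87/32, -173/64 }, Right { -345/128, -43/16, -21/8, -5/2, -2, -1, 0 } => simplest -691/256
rrrbrbrrbbrr: Left { -3, -11/4, -87/32, -173/64 }, Right { -691/256, -345/128, -43/16, -21/8, -5/2, -2, -1, 0 } => simplest -1383/512
rrrbrbrrbbrrb: Left { -3, -11/4, -87/32, -173/64, -1383/512 }, Right { -691/256, -345/128, -43/16, -21/8, -5/2, -2, -1, 0 } => simplest -2765/1024
rrrbrbrrbbrrbb: Left { -3, -11/4, -87/32, -173/64, -1383/512, -2765/1024 }, Right { -691/256, -345/128, -43/16, -21/8, -5/2, -2, -1, 0 } => simplest -5529/2048
rrrbrbrrbbrrbbr: Left { -3, -11/4, -87/32, -173/64, -1383/512, -2765/1024 }, Right { -5529/2048, -691/256, -345/128, -43/16, -21/8, -5/2, -2, -1, 0 } => simplest -11059/4096

-11059/4096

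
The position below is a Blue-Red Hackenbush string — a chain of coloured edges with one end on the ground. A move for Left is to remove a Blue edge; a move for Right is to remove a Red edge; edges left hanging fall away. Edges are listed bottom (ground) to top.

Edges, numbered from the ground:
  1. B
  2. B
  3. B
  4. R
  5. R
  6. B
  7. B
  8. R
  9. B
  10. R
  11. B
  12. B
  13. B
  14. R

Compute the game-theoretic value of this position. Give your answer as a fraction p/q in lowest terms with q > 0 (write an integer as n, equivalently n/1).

4957/2048

v_1 [B]  L=[0]  R=[—]  — 1
v_2 [BB]  L=[0 1]  R=[—]  — 2
v_3 [BBB]  L=[0 1 2]  R=[—]  — 3
v_4 [BBBR]  L=[0 1 2]  R=[3]  — 5/2
v_5 [BBBRR]  L=[0 1 2]  R=[5/2 3]  — 9/4
v_6 [BBBRRB]  L=[0 1 2 9/4]  R=[5/2 3]  — 19/8
v_7 [BBBRRBB]  L=[0 1 2 9/4 19/8]  R=[5/2 3]  — 39/16
v_8 [BBBRRBBR]  L=[0 1 2 9/4 19/8]  R=[39/16 5/2 3]  — 77/32
v_9 [BBBRRBBRB]  L=[0 1 2 9/4 19/8 77/32]  R=[39/16 5/2 3]  — 155/64
v_10 [BBBRRBBRBR]  L=[0 1 2 9/4 19/8 77/32]  R=[155/64 39/16 5/2 3]  — 309/128
v_11 [BBBRRBBRBRB]  L=[0 1 2 9/4 19/8 77/32 309/128]  R=[155/64 39/16 5/2 3]  — 619/256
v_12 [BBBRRBBRBRBB]  L=[0 1 2 9/4 19/8 77/32 309/128 619/256]  R=[155/64 39/16 5/2 3]  — 1239/512
v_13 [BBBRRBBRBRBBB]  L=[0 1 2 9/4 19/8 77/32 309/128 619/256 1239/512]  R=[155/64 39/16 5/2 3]  — 2479/1024
v_14 [BBBRRBBRBRBBBR]  L=[0 1 2 9/4 19/8 77/32 309/128 619/256 1239/512]  R=[2479/1024 155/64 39/16 5/2 3]  — 4957/2048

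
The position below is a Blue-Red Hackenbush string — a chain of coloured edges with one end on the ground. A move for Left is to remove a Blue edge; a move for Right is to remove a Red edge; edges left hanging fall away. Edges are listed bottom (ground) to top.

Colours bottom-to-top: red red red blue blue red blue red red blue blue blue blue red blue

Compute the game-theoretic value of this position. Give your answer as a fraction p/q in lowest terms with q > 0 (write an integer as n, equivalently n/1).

Prefix values for red red red blue blue red blue red red blue blue blue blue red blue via {L|R} + simplicity:
1 of 15 · r · max L −∞ · min R 0 gives -1
2 of 15 · rr · max L −∞ · min R -1 gives -2
3 of 15 · rrr · max L −∞ · min R -2 gives -3
4 of 15 · rrrb · max L -3 · min R -2 gives -5/2
5 of 15 · rrrbb · max L -5/2 · min R -2 gives -9/4
6 of 15 · rrrbbr · max L -5/2 · min R -9/4 gives -19/8
7 of 15 · rrrbbrb · max L -19/8 · min R -9/4 gives -37/16
8 of 15 · rrrbbrbr · max L -19/8 · min R -37/16 gives -75/32
9 of 15 · rrrbbrbrr · max L -19/8 · min R -75/32 gives -151/64
10 of 15 · rrrbbrbrrb · max L -151/64 · min R -75/32 gives -301/128
11 of 15 · rrrbbrbrrbb · max L -301/128 · min R -75/32 gives -601/256
12 of 15 · rrrbbrbrrbbb · max L -601/256 · min R -75/32 gives -1201/512
13 of 15 · rrrbbrbrrbbbb · max L -1201/512 · min R -75/32 gives -2401/1024
14 of 15 · rrrbbrbrrbbbbr · max L -1201/512 · min R -2401/1024 gives -4803/2048
15 of 15 · rrrbbrbrrbbbbrb · max L -4803/2048 · min R -2401/1024 gives -9605/4096

-9605/4096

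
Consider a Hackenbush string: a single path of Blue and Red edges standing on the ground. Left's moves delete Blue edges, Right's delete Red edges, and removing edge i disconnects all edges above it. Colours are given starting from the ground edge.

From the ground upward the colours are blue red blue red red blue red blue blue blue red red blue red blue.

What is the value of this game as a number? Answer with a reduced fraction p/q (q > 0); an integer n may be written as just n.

9675/16384

1 of 15 · b · max L 0 · min R +∞ → 1
2 of 15 · br · max L 0 · min R 1 → 1/2
3 of 15 · brb · max L 1/2 · min R 1 → 3/4
4 of 15 · brbr · max L 1/2 · min R 3/4 → 5/8
5 of 15 · brbrr · max L 1/2 · min R 5/8 → 9/16
6 of 15 · brbrrb · max L 9/16 · min R 5/8 → 19/32
7 of 15 · brbrrbr · max L 9/16 · min R 19/32 → 37/64
8 of 15 · brbrrbrb · max L 37/64 · min R 19/32 → 75/128
9 of 15 · brbrrbrbb · max L 75/128 · min R 19/32 → 151/256
10 of 15 · brbrrbrbbb · max L 151/256 · min R 19/32 → 303/512
11 of 15 · brbrrbrbbbr · max L 151/256 · min R 303/512 → 605/1024
12 of 15 · brbrrbrbbbrr · max L 151/256 · min R 605/1024 → 1209/2048
13 of 15 · brbrrbrbbbrrb · max L 1209/2048 · min R 605/1024 → 2419/4096
14 of 15 · brbrrbrbbbrrbr · max L 1209/2048 · min R 2419/4096 → 4837/8192
15 of 15 · brbrrbrbbbrrbrb · max L 4837/8192 · min R 2419/4096 → 9675/16384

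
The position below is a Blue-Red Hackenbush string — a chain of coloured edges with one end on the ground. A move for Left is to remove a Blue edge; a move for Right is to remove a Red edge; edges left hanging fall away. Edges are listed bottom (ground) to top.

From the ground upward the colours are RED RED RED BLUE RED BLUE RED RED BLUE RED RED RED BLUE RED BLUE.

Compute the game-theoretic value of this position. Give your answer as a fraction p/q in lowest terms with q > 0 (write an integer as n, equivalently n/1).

-11125/4096

Recurse on prefixes of the 15-edge string RED RED RED BLUE RED BLUE RED RED BLUE RED RED RED BLUE RED BLUE:
val(R) = { none | 0 } -> -1
val(RR) = { none | -1 0 } -> -2
val(RRR) = { none | -2 -1 0 } -> -3
val(RRRB) = { -3 | -2 -1 0 } -> -5/2
val(RRRBR) = { -3 | -5/2 -2 -1 0 } -> -11/4
val(RRRBRB) = { -3 -11/4 | -5/2 -2 -1 0 } -> -21/8
val(RRRBRBR) = { -3 -11/4 | -21/8 -5/2 -2 -1 0 } -> -43/16
val(RRRBRBRR) = { -3 -11/4 | -43/16 -21/8 -5/2 -2 -1 0 } -> -87/32
val(RRRBRBRRB) = { -3 -11/4 -87/32 | -43/16 -21/8 -5/2 -2 -1 0 } -> -173/64
val(RRRBRBRRBR) = { -3 -11/4 -87/32 | -173/64 -43/16 -21/8 -5/2 -2 -1 0 } -> -347/128
val(RRRBRBRRBRR) = { -3 -11/4 -87/32 | -347/128 -173/64 -43/16 -21/8 -5/2 -2 -1 0 } -> -695/256
val(RRRBRBRRBRRR) = { -3 -11/4 -87/32 | -695/256 -347/128 -173/64 -43/16 -21/8 -5/2 -2 -1 0 } -> -1391/512
val(RRRBRBRRBRRRB) = { -3 -11/4 -87/32 -1391/512 | -695/256 -347/128 -173/64 -43/16 -21/8 -5/2 -2 -1 0 } -> -2781/1024
val(RRRBRBRRBRRRBR) = { -3 -11/4 -87/32 -1391/512 | -2781/1024 -695/256 -347/128 -173/64 -43/16 -21/8 -5/2 -2 -1 0 } -> -5563/2048
val(RRRBRBRRBRRRBRB) = { -3 -11/4 -87/32 -1391/512 -5563/2048 | -2781/1024 -695/256 -347/128 -173/64 -43/16 -21/8 -5/2 -2 -1 0 } -> -11125/4096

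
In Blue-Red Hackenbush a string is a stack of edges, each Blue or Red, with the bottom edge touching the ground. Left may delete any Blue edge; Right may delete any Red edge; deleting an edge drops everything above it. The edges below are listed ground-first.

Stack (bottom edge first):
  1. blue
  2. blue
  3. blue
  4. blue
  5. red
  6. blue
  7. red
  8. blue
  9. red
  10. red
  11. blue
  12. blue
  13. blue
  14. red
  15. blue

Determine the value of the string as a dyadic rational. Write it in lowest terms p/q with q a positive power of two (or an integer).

7483/2048

g(b) = { 0 | · } ⇒ 1
g(bb) = { 0 1 | · } ⇒ 2
g(bbb) = { 0 1 2 | · } ⇒ 3
g(bbbb) = { 0 1 2 3 | · } ⇒ 4
g(bbbbr) = { 0 1 2 3 | 4 } ⇒ 7/2
g(bbbbrb) = { 0 1 2 3 7/2 | 4 } ⇒ 15/4
g(bbbbrbr) = { 0 1 2 3 7/2 | 15/4 4 } ⇒ 29/8
g(bbbbrbrb) = { 0 1 2 3 7/2 29/8 | 15/4 4 } ⇒ 59/16
g(bbbbrbrbr) = { 0 1 2 3 7/2 29/8 | 59/16 15/4 4 } ⇒ 117/32
g(bbbbrbrbrr) = { 0 1 2 3 7/2 29/8 | 117/32 59/16 15/4 4 } ⇒ 233/64
g(bbbbrbrbrrb) = { 0 1 2 3 7/2 29/8 233/64 | 117/32 59/16 15/4 4 } ⇒ 467/128
g(bbbbrbrbrrbb) = { 0 1 2 3 7/2 29/8 233/64 467/128 | 117/32 59/16 15/4 4 } ⇒ 935/256
g(bbbbrbrbrrbbb) = { 0 1 2 3 7/2 29/8 233/64 467/128 935/256 | 117/32 59/16 15/4 4 } ⇒ 1871/512
g(bbbbrbrbrrbbbr) = { 0 1 2 3 7/2 29/8 233/64 467/128 935/256 | 1871/512 117/32 59/16 15/4 4 } ⇒ 3741/1024
g(bbbbrbrbrrbbbrb) = { 0 1 2 3 7/2 29/8 233/64 467/128 935/256 3741/1024 | 1871/512 117/32 59/16 15/4 4 } ⇒ 7483/2048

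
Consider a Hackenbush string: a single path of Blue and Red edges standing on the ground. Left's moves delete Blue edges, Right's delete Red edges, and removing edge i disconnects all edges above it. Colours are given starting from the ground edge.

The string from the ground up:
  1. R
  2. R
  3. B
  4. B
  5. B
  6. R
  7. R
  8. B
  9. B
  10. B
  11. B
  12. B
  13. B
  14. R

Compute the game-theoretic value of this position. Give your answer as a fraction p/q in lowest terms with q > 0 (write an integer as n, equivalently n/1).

R: Left { — }, Right { 0 } ⇒ simplest -1
RR: Left { — }, Right { -1; 0 } ⇒ simplest -2
RRB: Left { -2 }, Right { -1; 0 } ⇒ simplest -3/2
RRBB: Left { -2; -3/2 }, Right { -1; 0 } ⇒ simplest -5/4
RRBBB: Left { -2; -3/2; -5/4 }, Right { -1; 0 } ⇒ simplest -9/8
RRBBBR: Left { -2; -3/2; -5/4 }, Right { -9/8; -1; 0 } ⇒ simplest -19/16
RRBBBRR: Left { -2; -3/2; -5/4 }, Right { -19/16; -9/8; -1; 0 } ⇒ simplest -39/32
RRBBBRRB: Left { -2; -3/2; -5/4; -39/32 }, Right { -19/16; -9/8; -1; 0 } ⇒ simplest -77/64
RRBBBRRBB: Left { -2; -3/2; -5/4; -39/32; -77/64 }, Right { -19/16; -9/8; -1; 0 } ⇒ simplest -153/128
RRBBBRRBBB: Left { -2; -3/2; -5/4; -39/32; -77/64; -153/128 }, Right { -19/16; -9/8; -1; 0 } ⇒ simplest -305/256
RRBBBRRBBBB: Left { -2; -3/2; -5/4; -39/32; -77/64; -153/128; -305/256 }, Right { -19/16; -9/8; -1; 0 } ⇒ simplest -609/512
RRBBBRRBBBBB: Left { -2; -3/2; -5/4; -39/32; -77/64; -153/128; -305/256; -609/512 }, Right { -19/16; -9/8; -1; 0 } ⇒ simplest -1217/1024
RRBBBRRBBBBBB: Left { -2; -3/2; -5/4; -39/32; -77/64; -153/128; -305/256; -609/512; -1217/1024 }, Right { -19/16; -9/8; -1; 0 } ⇒ simplest -2433/2048
RRBBBRRBBBBBBR: Left { -2; -3/2; -5/4; -39/32; -77/64; -153/128; -305/256; -609/512; -1217/1024 }, Right { -2433/2048; -19/16; -9/8; -1; 0 } ⇒ simplest -4867/4096

-4867/4096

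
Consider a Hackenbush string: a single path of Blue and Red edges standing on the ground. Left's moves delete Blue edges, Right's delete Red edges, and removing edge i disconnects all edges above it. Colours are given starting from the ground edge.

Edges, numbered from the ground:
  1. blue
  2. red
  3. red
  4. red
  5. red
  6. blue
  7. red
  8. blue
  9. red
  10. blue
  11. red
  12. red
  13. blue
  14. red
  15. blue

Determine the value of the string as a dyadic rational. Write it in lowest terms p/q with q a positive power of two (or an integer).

1355/16384

b: Left { 0 }, Right { (no moves) } so simplest 1
br: Left { 0 }, Right { 1 } so simplest 1/2
brr: Left { 0 }, Right { 1/2; 1 } so simplest 1/4
brrr: Left { 0 }, Right { 1/4; 1/2; 1 } so simplest 1/8
brrrr: Left { 0 }, Right { 1/8; 1/4; 1/2; 1 } so simplest 1/16
brrrrb: Left { 0; 1/16 }, Right { 1/8; 1/4; 1/2; 1 } so simplest 3/32
brrrrbr: Left { 0; 1/16 }, Right { 3/32; 1/8; 1/4; 1/2; 1 } so simplest 5/64
brrrrbrb: Left { 0; 1/16; 5/64 }, Right { 3/32; 1/8; 1/4; 1/2; 1 } so simplest 11/128
brrrrbrbr: Left { 0; 1/16; 5/64 }, Right { 11/128; 3/32; 1/8; 1/4; 1/2; 1 } so simplest 21/256
brrrrbrbrb: Left { 0; 1/16; 5/64; 21/256 }, Right { 11/128; 3/32; 1/8; 1/4; 1/2; 1 } so simplest 43/512
brrrrbrbrbr: Left { 0; 1/16; 5/64; 21/256 }, Right { 43/512; 11/128; 3/32; 1/8; 1/4; 1/2; 1 } so simplest 85/1024
brrrrbrbrbrr: Left { 0; 1/16; 5/64; 21/256 }, Right { 85/1024; 43/512; 11/128; 3/32; 1/8; 1/4; 1/2; 1 } so simplest 169/2048
brrrrbrbrbrrb: Left { 0; 1/16; 5/64; 21/256; 169/2048 }, Right { 85/1024; 43/512; 11/128; 3/32; 1/8; 1/4; 1/2; 1 } so simplest 339/4096
brrrrbrbrbrrbr: Left { 0; 1/16; 5/64; 21/256; 169/2048 }, Right { 339/4096; 85/1024; 43/512; 11/128; 3/32; 1/8; 1/4; 1/2; 1 } so simplest 677/8192
brrrrbrbrbrrbrb: Left { 0; 1/16; 5/64; 21/256; 169/2048; 677/8192 }, Right { 339/4096; 85/1024; 43/512; 11/128; 3/32; 1/8; 1/4; 1/2; 1 } so simplest 1355/16384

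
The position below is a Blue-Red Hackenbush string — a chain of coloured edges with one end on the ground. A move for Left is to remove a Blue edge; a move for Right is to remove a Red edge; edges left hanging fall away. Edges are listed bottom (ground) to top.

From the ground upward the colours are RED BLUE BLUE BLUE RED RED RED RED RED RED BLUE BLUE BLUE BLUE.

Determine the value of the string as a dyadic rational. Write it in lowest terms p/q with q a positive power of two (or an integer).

Build v(s[:k]) for k = 1..14, string s = RED BLUE BLUE BLUE RED RED RED RED RED RED BLUE BLUE BLUE BLUE.
edge 1 of 14 (RED): {  | 0 } => -1
edge 2 of 14 (BLUE): { -1 | 0 } => -1/2
edge 3 of 14 (BLUE): { -1,-1/2 | 0 } => -1/4
edge 4 of 14 (BLUE): { -1,-1/2,-1/4 | 0 } => -1/8
edge 5 of 14 (RED): { -1,-1/2,-1/4 | -1/8,0 } => -3/16
edge 6 of 14 (RED): { -1,-1/2,-1/4 | -3/16,-1/8,0 } => -7/32
edge 7 of 14 (RED): { -1,-1/2,-1/4 | -7/32,-3/16,-1/8,0 } => -15/64
edge 8 of 14 (RED): { -1,-1/2,-1/4 | -15/64,-7/32,-3/16,-1/8,0 } => -31/128
edge 9 of 14 (RED): { -1,-1/2,-1/4 | -31/128,-15/64,-7/32,-3/16,-1/8,0 } => -63/256
edge 10 of 14 (RED): { -1,-1/2,-1/4 | -63/256,-31/128,-15/64,-7/32,-3/16,-1/8,0 } => -127/512
edge 11 of 14 (BLUE): { -1,-1/2,-1/4,-127/512 | -63/256,-31/128,-15/64,-7/32,-3/16,-1/8,0 } => -253/1024
edge 12 of 14 (BLUE): { -1,-1/2,-1/4,-127/512,-253/1024 | -63/256,-31/128,-15/64,-7/32,-3/16,-1/8,0 } => -505/2048
edge 13 of 14 (BLUE): { -1,-1/2,-1/4,-127/512,-253/1024,-505/2048 | -63/256,-31/128,-15/64,-7/32,-3/16,-1/8,0 } => -1009/4096
edge 14 of 14 (BLUE): { -1,-1/2,-1/4,-127/512,-253/1024,-505/2048,-1009/4096 | -63/256,-31/128,-15/64,-7/32,-3/16,-1/8,0 } => -2017/8192

-2017/8192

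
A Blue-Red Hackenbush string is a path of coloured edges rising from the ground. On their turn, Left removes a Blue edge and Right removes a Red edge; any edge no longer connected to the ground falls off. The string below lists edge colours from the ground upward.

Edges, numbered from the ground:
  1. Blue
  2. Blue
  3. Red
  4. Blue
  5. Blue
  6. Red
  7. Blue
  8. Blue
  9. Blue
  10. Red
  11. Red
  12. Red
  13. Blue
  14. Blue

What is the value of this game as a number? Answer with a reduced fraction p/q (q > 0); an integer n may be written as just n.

7623/4096

Recurse on prefixes of the 14-edge string Blue Blue Red Blue Blue Red Blue Blue Blue Red Red Red Blue Blue:
B: Left { 0 }, Right {  } ⇒ simplest 1
BB: Left { 0,1 }, Right {  } ⇒ simplest 2
BBR: Left { 0,1 }, Right { 2 } ⇒ simplest 3/2
BBRB: Left { 0,1,3/2 }, Right { 2 } ⇒ simplest 7/4
BBRBB: Left { 0,1,3/2,7/4 }, Right { 2 } ⇒ simplest 15/8
BBRBBR: Left { 0,1,3/2,7/4 }, Right { 15/8,2 } ⇒ simplest 29/16
BBRBBRB: Left { 0,1,3/2,7/4,29/16 }, Right { 15/8,2 } ⇒ simplest 59/32
BBRBBRBB: Left { 0,1,3/2,7/4,29/16,59/32 }, Right { 15/8,2 } ⇒ simplest 119/64
BBRBBRBBB: Left { 0,1,3/2,7/4,29/16,59/32,119/64 }, Right { 15/8,2 } ⇒ simplest 239/128
BBRBBRBBBR: Left { 0,1,3/2,7/4,29/16,59/32,119/64 }, Right { 239/128,15/8,2 } ⇒ simplest 477/256
BBRBBRBBBRR: Left { 0,1,3/2,7/4,29/16,59/32,119/64 }, Right { 477/256,239/128,15/8,2 } ⇒ simplest 953/512
BBRBBRBBBRRR: Left { 0,1,3/2,7/4,29/16,59/32,119/64 }, Right { 953/512,477/256,239/128,15/8,2 } ⇒ simplest 1905/1024
BBRBBRBBBRRRB: Left { 0,1,3/2,7/4,29/16,59/32,119/64,1905/1024 }, Right { 953/512,477/256,239/128,15/8,2 } ⇒ simplest 3811/2048
BBRBBRBBBRRRBB: Left { 0,1,3/2,7/4,29/16,59/32,119/64,1905/1024,3811/2048 }, Right { 953/512,477/256,239/128,15/8,2 } ⇒ simplest 7623/4096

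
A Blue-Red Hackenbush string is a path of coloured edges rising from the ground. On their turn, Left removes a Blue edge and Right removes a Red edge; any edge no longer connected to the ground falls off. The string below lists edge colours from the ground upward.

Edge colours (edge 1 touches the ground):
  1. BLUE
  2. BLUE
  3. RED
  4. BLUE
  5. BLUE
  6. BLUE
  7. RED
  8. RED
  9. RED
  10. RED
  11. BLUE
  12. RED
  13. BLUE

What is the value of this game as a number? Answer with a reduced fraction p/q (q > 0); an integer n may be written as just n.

Prefix values for BLUE BLUE RED BLUE BLUE BLUE RED RED RED RED BLUE RED BLUE via {L|R} + simplicity:
step 1: add BLUE to get B; options L={ 0 } R={ · } => 1
step 2: add BLUE to get BB; options L={ 0, 1 } R={ · } => 2
step 3: add RED to get BBR; options L={ 0, 1 } R={ 2 } => 3/2
step 4: add BLUE to get BBRB; options L={ 0, 1, 3/2 } R={ 2 } => 7/4
step 5: add BLUE to get BBRBB; options L={ 0, 1, 3/2, 7/4 } R={ 2 } => 15/8
step 6: add BLUE to get BBRBBB; options L={ 0, 1, 3/2, 7/4, 15/8 } R={ 2 } => 31/16
step 7: add RED to get BBRBBBR; options L={ 0, 1, 3/2, 7/4, 15/8 } R={ 31/16, 2 } => 61/32
step 8: add RED to get BBRBBBRR; options L={ 0, 1, 3/2, 7/4, 15/8 } R={ 61/32, 31/16, 2 } => 121/64
step 9: add RED to get BBRBBBRRR; options L={ 0, 1, 3/2, 7/4, 15/8 } R={ 121/64, 61/32, 31/16, 2 } => 241/128
step 10: add RED to get BBRBBBRRRR; options L={ 0, 1, 3/2, 7/4, 15/8 } R={ 241/128, 121/64, 61/32, 31/16, 2 } => 481/256
step 11: add BLUE to get BBRBBBRRRRB; options L={ 0, 1, 3/2, 7/4, 15/8, 481/256 } R={ 241/128, 121/64, 61/32, 31/16, 2 } => 963/512
step 12: add RED to get BBRBBBRRRRBR; options L={ 0, 1, 3/2, 7/4, 15/8, 481/256 } R={ 963/512, 241/128, 121/64, 61/32, 31/16, 2 } => 1925/1024
step 13: add BLUE to get BBRBBBRRRRBRB; options L={ 0, 1, 3/2, 7/4, 15/8, 481/256, 1925/1024 } R={ 963/512, 241/128, 121/64, 61/32, 31/16, 2 } => 3851/2048

3851/2048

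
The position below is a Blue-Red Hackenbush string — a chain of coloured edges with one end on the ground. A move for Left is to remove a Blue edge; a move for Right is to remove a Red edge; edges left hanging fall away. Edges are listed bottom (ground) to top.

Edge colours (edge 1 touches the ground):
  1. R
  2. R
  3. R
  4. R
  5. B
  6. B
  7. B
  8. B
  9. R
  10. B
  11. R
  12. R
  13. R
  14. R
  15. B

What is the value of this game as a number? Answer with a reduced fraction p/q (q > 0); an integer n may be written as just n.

-6333/2048

Recurse on prefixes of the 15-edge string R R R R B B B B R B R R R R B:
value_1 [R]  L=[(no moves)]  R=[0]  -> -1
value_2 [RR]  L=[(no moves)]  R=[-1; 0]  -> -2
value_3 [RRR]  L=[(no moves)]  R=[-2; -1; 0]  -> -3
value_4 [RRRR]  L=[(no moves)]  R=[-3; -2; -1; 0]  -> -4
value_5 [RRRRB]  L=[-4]  R=[-3; -2; -1; 0]  -> -7/2
value_6 [RRRRBB]  L=[-4; -7/2]  R=[-3; -2; -1; 0]  -> -13/4
value_7 [RRRRBBB]  L=[-4; -7/2; -13/4]  R=[-3; -2; -1; 0]  -> -25/8
value_8 [RRRRBBBB]  L=[-4; -7/2; -13/4; -25/8]  R=[-3; -2; -1; 0]  -> -49/16
value_9 [RRRRBBBBR]  L=[-4; -7/2; -13/4; -25/8]  R=[-49/16; -3; -2; -1; 0]  -> -99/32
value_10 [RRRRBBBBRB]  L=[-4; -7/2; -13/4; -25/8; -99/32]  R=[-49/16; -3; -2; -1; 0]  -> -197/64
value_11 [RRRRBBBBRBR]  L=[-4; -7/2; -13/4; -25/8; -99/32]  R=[-197/64; -49/16; -3; -2; -1; 0]  -> -395/128
value_12 [RRRRBBBBRBRR]  L=[-4; -7/2; -13/4; -25/8; -99/32]  R=[-395/128; -197/64; -49/16; -3; -2; -1; 0]  -> -791/256
value_13 [RRRRBBBBRBRRR]  L=[-4; -7/2; -13/4; -25/8; -99/32]  R=[-791/256; -395/128; -197/64; -49/16; -3; -2; -1; 0]  -> -1583/512
value_14 [RRRRBBBBRBRRRR]  L=[-4; -7/2; -13/4; -25/8; -99/32]  R=[-1583/512; -791/256; -395/128; -197/64; -49/16; -3; -2; -1; 0]  -> -3167/1024
value_15 [RRRRBBBBRBRRRRB]  L=[-4; -7/2; -13/4; -25/8; -99/32; -3167/1024]  R=[-1583/512; -791/256; -395/128; -197/64; -49/16; -3; -2; -1; 0]  -> -6333/2048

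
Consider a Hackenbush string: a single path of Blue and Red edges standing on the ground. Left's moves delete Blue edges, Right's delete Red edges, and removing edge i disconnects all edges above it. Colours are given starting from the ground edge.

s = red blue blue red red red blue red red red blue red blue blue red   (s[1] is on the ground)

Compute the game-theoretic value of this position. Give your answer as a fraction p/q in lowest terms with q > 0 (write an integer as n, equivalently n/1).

edge 1 of 15 (red): { — | 0 } gives -1
edge 2 of 15 (blue): { -1 | 0 } gives -1/2
edge 3 of 15 (blue): { -1,-1/2 | 0 } gives -1/4
edge 4 of 15 (red): { -1,-1/2 | -1/4,0 } gives -3/8
edge 5 of 15 (red): { -1,-1/2 | -3/8,-1/4,0 } gives -7/16
edge 6 of 15 (red): { -1,-1/2 | -7/16,-3/8,-1/4,0 } gives -15/32
edge 7 of 15 (blue): { -1,-1/2,-15/32 | -7/16,-3/8,-1/4,0 } gives -29/64
edge 8 of 15 (red): { -1,-1/2,-15/32 | -29/64,-7/16,-3/8,-1/4,0 } gives -59/128
edge 9 of 15 (red): { -1,-1/2,-15/32 | -59/128,-29/64,-7/16,-3/8,-1/4,0 } gives -119/256
edge 10 of 15 (red): { -1,-1/2,-15/32 | -119/256,-59/128,-29/64,-7/16,-3/8,-1/4,0 } gives -239/512
edge 11 of 15 (blue): { -1,-1/2,-15/32,-239/512 | -119/256,-59/128,-29/64,-7/16,-3/8,-1/4,0 } gives -477/1024
edge 12 of 15 (red): { -1,-1/2,-15/32,-239/512 | -477/1024,-119/256,-59/128,-29/64,-7/16,-3/8,-1/4,0 } gives -955/2048
edge 13 of 15 (blue): { -1,-1/2,-15/32,-239/512,-955/2048 | -477/1024,-119/256,-59/128,-29/64,-7/16,-3/8,-1/4,0 } gives -1909/4096
edge 14 of 15 (blue): { -1,-1/2,-15/32,-239/512,-955/2048,-1909/4096 | -477/1024,-119/256,-59/128,-29/64,-7/16,-3/8,-1/4,0 } gives -3817/8192
edge 15 of 15 (red): { -1,-1/2,-15/32,-239/512,-955/2048,-1909/4096 | -3817/8192,-477/1024,-119/256,-59/128,-29/64,-7/16,-3/8,-1/4,0 } gives -7635/16384

-7635/16384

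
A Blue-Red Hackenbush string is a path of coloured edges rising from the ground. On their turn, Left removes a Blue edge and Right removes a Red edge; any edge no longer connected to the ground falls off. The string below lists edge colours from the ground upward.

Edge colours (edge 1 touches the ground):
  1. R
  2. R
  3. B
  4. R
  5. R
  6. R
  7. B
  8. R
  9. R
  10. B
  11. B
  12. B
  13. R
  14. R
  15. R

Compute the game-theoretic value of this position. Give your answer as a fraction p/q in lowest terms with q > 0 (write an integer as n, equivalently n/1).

Build v(s[:k]) for k = 1..15, string s = R R B R R R B R R B B B R R R.
v_1 [R]  L=[]  R=[0]  so -1
v_2 [RR]  L=[]  R=[-1 0]  so -2
v_3 [RRB]  L=[-2]  R=[-1 0]  so -3/2
v_4 [RRBR]  L=[-2]  R=[-3/2 -1 0]  so -7/4
v_5 [RRBRR]  L=[-2]  R=[-7/4 -3/2 -1 0]  so -15/8
v_6 [RRBRRR]  L=[-2]  R=[-15/8 -7/4 -3/2 -1 0]  so -31/16
v_7 [RRBRRRB]  L=[-2 -31/16]  R=[-15/8 -7/4 -3/2 -1 0]  so -61/32
v_8 [RRBRRRBR]  L=[-2 -31/16]  R=[-61/32 -15/8 -7/4 -3/2 -1 0]  so -123/64
v_9 [RRBRRRBRR]  L=[-2 -31/16]  R=[-123/64 -61/32 -15/8 -7/4 -3/2 -1 0]  so -247/128
v_10 [RRBRRRBRRB]  L=[-2 -31/16 -247/128]  R=[-123/64 -61/32 -15/8 -7/4 -3/2 -1 0]  so -493/256
v_11 [RRBRRRBRRBB]  L=[-2 -31/16 -247/128 -493/256]  R=[-123/64 -61/32 -15/8 -7/4 -3/2 -1 0]  so -985/512
v_12 [RRBRRRBRRBBB]  L=[-2 -31/16 -247/128 -493/256 -985/512]  R=[-123/64 -61/32 -15/8 -7/4 -3/2 -1 0]  so -1969/1024
v_13 [RRBRRRBRRBBBR]  L=[-2 -31/16 -247/128 -493/256 -985/512]  R=[-1969/1024 -123/64 -61/32 -15/8 -7/4 -3/2 -1 0]  so -3939/2048
v_14 [RRBRRRBRRBBBRR]  L=[-2 -31/16 -247/128 -493/256 -985/512]  R=[-3939/2048 -1969/1024 -123/64 -61/32 -15/8 -7/4 -3/2 -1 0]  so -7879/4096
v_15 [RRBRRRBRRBBBRRR]  L=[-2 -31/16 -247/128 -493/256 -985/512]  R=[-7879/4096 -3939/2048 -1969/1024 -123/64 -61/32 -15/8 -7/4 -3/2 -1 0]  so -15759/8192

-15759/8192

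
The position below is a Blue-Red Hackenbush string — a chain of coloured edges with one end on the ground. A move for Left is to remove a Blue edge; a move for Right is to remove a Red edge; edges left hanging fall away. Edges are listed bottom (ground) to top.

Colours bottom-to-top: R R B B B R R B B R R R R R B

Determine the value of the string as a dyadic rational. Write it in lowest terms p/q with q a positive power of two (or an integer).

-9853/8192

Recurse on prefixes of the 15-edge string R R B B B R R B B R R R R R B:
edge 1 of 15 (R): { — | 0 } so -1
edge 2 of 15 (R): { — | -1 0 } so -2
edge 3 of 15 (B): { -2 | -1 0 } so -3/2
edge 4 of 15 (B): { -2 -3/2 | -1 0 } so -5/4
edge 5 of 15 (B): { -2 -3/2 -5/4 | -1 0 } so -9/8
edge 6 of 15 (R): { -2 -3/2 -5/4 | -9/8 -1 0 } so -19/16
edge 7 of 15 (R): { -2 -3/2 -5/4 | -19/16 -9/8 -1 0 } so -39/32
edge 8 of 15 (B): { -2 -3/2 -5/4 -39/32 | -19/16 -9/8 -1 0 } so -77/64
edge 9 of 15 (B): { -2 -3/2 -5/4 -39/32 -77/64 | -19/16 -9/8 -1 0 } so -153/128
edge 10 of 15 (R): { -2 -3/2 -5/4 -39/32 -77/64 | -153/128 -19/16 -9/8 -1 0 } so -307/256
edge 11 of 15 (R): { -2 -3/2 -5/4 -39/32 -77/64 | -307/256 -153/128 -19/16 -9/8 -1 0 } so -615/512
edge 12 of 15 (R): { -2 -3/2 -5/4 -39/32 -77/64 | -615/512 -307/256 -153/128 -19/16 -9/8 -1 0 } so -1231/1024
edge 13 of 15 (R): { -2 -3/2 -5/4 -39/32 -77/64 | -1231/1024 -615/512 -307/256 -153/128 -19/16 -9/8 -1 0 } so -2463/2048
edge 14 of 15 (R): { -2 -3/2 -5/4 -39/32 -77/64 | -2463/2048 -1231/1024 -615/512 -307/256 -153/128 -19/16 -9/8 -1 0 } so -4927/4096
edge 15 of 15 (B): { -2 -3/2 -5/4 -39/32 -77/64 -4927/4096 | -2463/2048 -1231/1024 -615/512 -307/256 -153/128 -19/16 -9/8 -1 0 } so -9853/8192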